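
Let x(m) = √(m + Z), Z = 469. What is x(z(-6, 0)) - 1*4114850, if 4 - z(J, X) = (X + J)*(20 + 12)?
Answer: -4114850 + √665 ≈ -4.1148e+6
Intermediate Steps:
z(J, X) = 4 - 32*J - 32*X (z(J, X) = 4 - (X + J)*(20 + 12) = 4 - (J + X)*32 = 4 - (32*J + 32*X) = 4 + (-32*J - 32*X) = 4 - 32*J - 32*X)
x(m) = √(469 + m) (x(m) = √(m + 469) = √(469 + m))
x(z(-6, 0)) - 1*4114850 = √(469 + (4 - 32*(-6) - 32*0)) - 1*4114850 = √(469 + (4 + 192 + 0)) - 4114850 = √(469 + 196) - 4114850 = √665 - 4114850 = -4114850 + √665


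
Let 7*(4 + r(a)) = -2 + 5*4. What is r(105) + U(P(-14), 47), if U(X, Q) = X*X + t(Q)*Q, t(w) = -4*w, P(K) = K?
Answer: -60490/7 ≈ -8641.4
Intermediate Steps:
r(a) = -10/7 (r(a) = -4 + (-2 + 5*4)/7 = -4 + (-2 + 20)/7 = -4 + (⅐)*18 = -4 + 18/7 = -10/7)
U(X, Q) = X² - 4*Q² (U(X, Q) = X*X + (-4*Q)*Q = X² - 4*Q²)
r(105) + U(P(-14), 47) = -10/7 + ((-14)² - 4*47²) = -10/7 + (196 - 4*2209) = -10/7 + (196 - 8836) = -10/7 - 8640 = -60490/7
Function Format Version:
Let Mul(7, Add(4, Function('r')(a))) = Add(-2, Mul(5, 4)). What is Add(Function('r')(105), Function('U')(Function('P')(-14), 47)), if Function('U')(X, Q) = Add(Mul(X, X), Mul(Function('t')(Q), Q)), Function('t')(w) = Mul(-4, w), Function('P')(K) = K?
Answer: Rational(-60490, 7) ≈ -8641.4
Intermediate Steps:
Function('r')(a) = Rational(-10, 7) (Function('r')(a) = Add(-4, Mul(Rational(1, 7), Add(-2, Mul(5, 4)))) = Add(-4, Mul(Rational(1, 7), Add(-2, 20))) = Add(-4, Mul(Rational(1, 7), 18)) = Add(-4, Rational(18, 7)) = Rational(-10, 7))
Function('U')(X, Q) = Add(Pow(X, 2), Mul(-4, Pow(Q, 2))) (Function('U')(X, Q) = Add(Mul(X, X), Mul(Mul(-4, Q), Q)) = Add(Pow(X, 2), Mul(-4, Pow(Q, 2))))
Add(Function('r')(105), Function('U')(Function('P')(-14), 47)) = Add(Rational(-10, 7), Add(Pow(-14, 2), Mul(-4, Pow(47, 2)))) = Add(Rational(-10, 7), Add(196, Mul(-4, 2209))) = Add(Rational(-10, 7), Add(196, -8836)) = Add(Rational(-10, 7), -8640) = Rational(-60490, 7)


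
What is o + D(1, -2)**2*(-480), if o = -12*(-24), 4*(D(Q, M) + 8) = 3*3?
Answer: -15582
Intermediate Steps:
D(Q, M) = -23/4 (D(Q, M) = -8 + (3*3)/4 = -8 + (1/4)*9 = -8 + 9/4 = -23/4)
o = 288
o + D(1, -2)**2*(-480) = 288 + (-23/4)**2*(-480) = 288 + (529/16)*(-480) = 288 - 15870 = -15582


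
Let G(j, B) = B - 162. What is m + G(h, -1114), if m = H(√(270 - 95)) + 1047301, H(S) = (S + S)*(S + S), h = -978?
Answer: 1046725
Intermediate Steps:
H(S) = 4*S² (H(S) = (2*S)*(2*S) = 4*S²)
G(j, B) = -162 + B
m = 1048001 (m = 4*(√(270 - 95))² + 1047301 = 4*(√175)² + 1047301 = 4*(5*√7)² + 1047301 = 4*175 + 1047301 = 700 + 1047301 = 1048001)
m + G(h, -1114) = 1048001 + (-162 - 1114) = 1048001 - 1276 = 1046725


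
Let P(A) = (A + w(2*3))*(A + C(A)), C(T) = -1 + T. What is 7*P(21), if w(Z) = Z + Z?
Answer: 9471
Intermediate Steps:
w(Z) = 2*Z
P(A) = (-1 + 2*A)*(12 + A) (P(A) = (A + 2*(2*3))*(A + (-1 + A)) = (A + 2*6)*(-1 + 2*A) = (A + 12)*(-1 + 2*A) = (12 + A)*(-1 + 2*A) = (-1 + 2*A)*(12 + A))
7*P(21) = 7*(-12 + 2*21² + 23*21) = 7*(-12 + 2*441 + 483) = 7*(-12 + 882 + 483) = 7*1353 = 9471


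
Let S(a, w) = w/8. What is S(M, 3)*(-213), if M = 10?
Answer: -639/8 ≈ -79.875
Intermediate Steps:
S(a, w) = w/8 (S(a, w) = w*(⅛) = w/8)
S(M, 3)*(-213) = ((⅛)*3)*(-213) = (3/8)*(-213) = -639/8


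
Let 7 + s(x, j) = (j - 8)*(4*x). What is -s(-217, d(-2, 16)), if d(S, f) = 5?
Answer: -2597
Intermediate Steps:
s(x, j) = -7 + 4*x*(-8 + j) (s(x, j) = -7 + (j - 8)*(4*x) = -7 + (-8 + j)*(4*x) = -7 + 4*x*(-8 + j))
-s(-217, d(-2, 16)) = -(-7 - 32*(-217) + 4*5*(-217)) = -(-7 + 6944 - 4340) = -1*2597 = -2597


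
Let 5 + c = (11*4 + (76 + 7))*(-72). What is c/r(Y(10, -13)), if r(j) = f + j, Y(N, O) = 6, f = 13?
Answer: -9149/19 ≈ -481.53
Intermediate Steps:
r(j) = 13 + j
c = -9149 (c = -5 + (11*4 + (76 + 7))*(-72) = -5 + (44 + 83)*(-72) = -5 + 127*(-72) = -5 - 9144 = -9149)
c/r(Y(10, -13)) = -9149/(13 + 6) = -9149/19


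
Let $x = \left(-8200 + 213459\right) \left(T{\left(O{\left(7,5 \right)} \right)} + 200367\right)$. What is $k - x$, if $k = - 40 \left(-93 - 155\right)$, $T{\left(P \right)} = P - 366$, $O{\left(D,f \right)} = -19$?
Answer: $-41048095418$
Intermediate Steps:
$T{\left(P \right)} = -366 + P$
$x = 41048105338$ ($x = \left(-8200 + 213459\right) \left(\left(-366 - 19\right) + 200367\right) = 205259 \left(-385 + 200367\right) = 205259 \cdot 199982 = 41048105338$)
$k = 9920$ ($k = \left(-40\right) \left(-248\right) = 9920$)
$k - x = 9920 - 41048105338 = -41048095418$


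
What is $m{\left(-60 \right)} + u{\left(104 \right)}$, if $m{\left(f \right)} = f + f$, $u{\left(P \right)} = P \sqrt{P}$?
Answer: $-120 + 208 \sqrt{26} \approx 940.6$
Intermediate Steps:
$u{\left(P \right)} = P^{\frac{3}{2}}$
$m{\left(f \right)} = 2 f$
$m{\left(-60 \right)} + u{\left(104 \right)} = 2 \left(-60\right) + 104^{\frac{3}{2}} = -120 + 208 \sqrt{26}$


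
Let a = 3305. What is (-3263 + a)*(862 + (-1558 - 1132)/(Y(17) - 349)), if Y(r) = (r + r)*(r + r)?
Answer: 36064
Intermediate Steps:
Y(r) = 4*r² (Y(r) = (2*r)*(2*r) = 4*r²)
(-3263 + a)*(862 + (-1558 - 1132)/(Y(17) - 349)) = (-3263 + 3305)*(862 + (-1558 - 1132)/(4*17² - 349)) = 42*(862 - 2690/(4*289 - 349)) = 42*(862 - 2690/(1156 - 349)) = 42*(862 - 2690/807) = 42*(862 - 2690*1/807) = 42*(862 - 10/3) = 42*(2576/3) = 36064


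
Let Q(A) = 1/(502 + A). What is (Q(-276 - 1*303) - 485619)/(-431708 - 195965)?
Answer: 37392664/48330821 ≈ 0.77368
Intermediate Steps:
(Q(-276 - 1*303) - 485619)/(-431708 - 195965) = (1/(502 + (-276 - 1*303)) - 485619)/(-431708 - 195965) = (1/(502 + (-276 - 303)) - 485619)/(-627673) = (1/(502 - 579) - 485619)*(-1/627673) = (1/(-77) - 485619)*(-1/627673) = (-1/77 - 485619)*(-1/627673) = -37392664/77*(-1/627673) = 37392664/48330821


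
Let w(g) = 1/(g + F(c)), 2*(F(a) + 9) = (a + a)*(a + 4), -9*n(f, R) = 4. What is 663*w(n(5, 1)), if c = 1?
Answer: -5967/40 ≈ -149.18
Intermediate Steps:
n(f, R) = -4/9 (n(f, R) = -⅑*4 = -4/9)
F(a) = -9 + a*(4 + a) (F(a) = -9 + ((a + a)*(a + 4))/2 = -9 + ((2*a)*(4 + a))/2 = -9 + (2*a*(4 + a))/2 = -9 + a*(4 + a))
w(g) = 1/(-4 + g) (w(g) = 1/(g + (-9 + 1² + 4*1)) = 1/(g + (-9 + 1 + 4)) = 1/(g - 4) = 1/(-4 + g))
663*w(n(5, 1)) = 663/(-4 - 4/9) = 663/(-40/9) = 663*(-9/40) = -5967/40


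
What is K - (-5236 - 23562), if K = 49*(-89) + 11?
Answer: 24448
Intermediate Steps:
K = -4350 (K = -4361 + 11 = -4350)
K - (-5236 - 23562) = -4350 - (-5236 - 23562) = -4350 - 1*(-28798) = -4350 + 28798 = 24448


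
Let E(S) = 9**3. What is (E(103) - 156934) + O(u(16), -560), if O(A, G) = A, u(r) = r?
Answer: -156189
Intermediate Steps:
E(S) = 729
(E(103) - 156934) + O(u(16), -560) = (729 - 156934) + 16 = -156205 + 16 = -156189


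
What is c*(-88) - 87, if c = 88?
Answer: -7831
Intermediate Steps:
c*(-88) - 87 = 88*(-88) - 87 = -7744 - 87 = -7831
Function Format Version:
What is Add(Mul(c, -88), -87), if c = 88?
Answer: -7831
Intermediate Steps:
Add(Mul(c, -88), -87) = Add(Mul(88, -88), -87) = Add(-7744, -87) = -7831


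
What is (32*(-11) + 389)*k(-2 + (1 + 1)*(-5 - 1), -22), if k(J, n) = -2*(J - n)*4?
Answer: -2368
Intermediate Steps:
k(J, n) = -8*J + 8*n (k(J, n) = (-2*J + 2*n)*4 = -8*J + 8*n)
(32*(-11) + 389)*k(-2 + (1 + 1)*(-5 - 1), -22) = (32*(-11) + 389)*(-8*(-2 + (1 + 1)*(-5 - 1)) + 8*(-22)) = (-352 + 389)*(-8*(-2 + 2*(-6)) - 176) = 37*(-8*(-2 - 12) - 176) = 37*(-8*(-14) - 176) = 37*(112 - 176) = 37*(-64) = -2368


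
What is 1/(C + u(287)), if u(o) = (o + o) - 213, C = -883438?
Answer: -1/883077 ≈ -1.1324e-6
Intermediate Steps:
u(o) = -213 + 2*o (u(o) = 2*o - 213 = -213 + 2*o)
1/(C + u(287)) = 1/(-883438 + (-213 + 2*287)) = 1/(-883438 + (-213 + 574)) = 1/(-883438 + 361) = 1/(-883077) = -1/883077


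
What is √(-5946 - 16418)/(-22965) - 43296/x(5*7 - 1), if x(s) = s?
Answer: -21648/17 - 2*I*√5591/22965 ≈ -1273.4 - 0.0065119*I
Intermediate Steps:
√(-5946 - 16418)/(-22965) - 43296/x(5*7 - 1) = √(-5946 - 16418)/(-22965) - 43296/(5*7 - 1) = √(-22364)*(-1/22965) - 43296/(35 - 1) = (2*I*√5591)*(-1/22965) - 43296/34 = -2*I*√5591/22965 - 43296*1/34 = -2*I*√5591/22965 - 21648/17 = -21648/17 - 2*I*√5591/22965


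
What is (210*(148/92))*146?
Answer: 1134420/23 ≈ 49323.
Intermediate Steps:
(210*(148/92))*146 = (210*(148*(1/92)))*146 = (210*(37/23))*146 = (7770/23)*146 = 1134420/23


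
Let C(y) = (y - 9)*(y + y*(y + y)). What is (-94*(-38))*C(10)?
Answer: 750120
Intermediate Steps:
C(y) = (-9 + y)*(y + 2*y²) (C(y) = (-9 + y)*(y + y*(2*y)) = (-9 + y)*(y + 2*y²))
(-94*(-38))*C(10) = (-94*(-38))*(10*(-9 - 17*10 + 2*10²)) = 3572*(10*(-9 - 170 + 2*100)) = 3572*(10*(-9 - 170 + 200)) = 3572*(10*21) = 3572*210 = 750120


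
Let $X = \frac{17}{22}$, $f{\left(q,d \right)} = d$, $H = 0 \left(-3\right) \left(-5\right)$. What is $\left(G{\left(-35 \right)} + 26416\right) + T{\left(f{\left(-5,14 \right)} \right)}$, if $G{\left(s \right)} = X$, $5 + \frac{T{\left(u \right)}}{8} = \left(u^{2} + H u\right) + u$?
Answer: $\frac{617249}{22} \approx 28057.0$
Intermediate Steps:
$H = 0$ ($H = 0 \left(-5\right) = 0$)
$X = \frac{17}{22}$ ($X = 17 \cdot \frac{1}{22} = \frac{17}{22} \approx 0.77273$)
$T{\left(u \right)} = -40 + 8 u + 8 u^{2}$ ($T{\left(u \right)} = -40 + 8 \left(\left(u^{2} + 0 u\right) + u\right) = -40 + 8 \left(\left(u^{2} + 0\right) + u\right) = -40 + 8 \left(u^{2} + u\right) = -40 + 8 \left(u + u^{2}\right) = -40 + \left(8 u + 8 u^{2}\right) = -40 + 8 u + 8 u^{2}$)
$G{\left(s \right)} = \frac{17}{22}$
$\left(G{\left(-35 \right)} + 26416\right) + T{\left(f{\left(-5,14 \right)} \right)} = \left(\frac{17}{22} + 26416\right) + \left(-40 + 8 \cdot 14 + 8 \cdot 14^{2}\right) = \frac{581169}{22} + \left(-40 + 112 + 8 \cdot 196\right) = \frac{581169}{22} + \left(-40 + 112 + 1568\right) = \frac{581169}{22} + 1640 = \frac{617249}{22}$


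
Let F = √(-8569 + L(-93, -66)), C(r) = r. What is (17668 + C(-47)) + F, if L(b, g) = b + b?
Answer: 17621 + I*√8755 ≈ 17621.0 + 93.568*I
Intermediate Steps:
L(b, g) = 2*b
F = I*√8755 (F = √(-8569 + 2*(-93)) = √(-8569 - 186) = √(-8755) = I*√8755 ≈ 93.568*I)
(17668 + C(-47)) + F = (17668 - 47) + I*√8755 = 17621 + I*√8755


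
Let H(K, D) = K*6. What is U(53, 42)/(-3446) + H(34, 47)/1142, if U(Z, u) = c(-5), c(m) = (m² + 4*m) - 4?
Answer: 350921/1967666 ≈ 0.17834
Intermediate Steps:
H(K, D) = 6*K
c(m) = -4 + m² + 4*m
U(Z, u) = 1 (U(Z, u) = -4 + (-5)² + 4*(-5) = -4 + 25 - 20 = 1)
U(53, 42)/(-3446) + H(34, 47)/1142 = 1/(-3446) + (6*34)/1142 = 1*(-1/3446) + 204*(1/1142) = -1/3446 + 102/571 = 350921/1967666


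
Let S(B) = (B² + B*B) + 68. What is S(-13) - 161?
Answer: 245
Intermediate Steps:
S(B) = 68 + 2*B² (S(B) = (B² + B²) + 68 = 2*B² + 68 = 68 + 2*B²)
S(-13) - 161 = (68 + 2*(-13)²) - 161 = (68 + 2*169) - 161 = (68 + 338) - 161 = 406 - 161 = 245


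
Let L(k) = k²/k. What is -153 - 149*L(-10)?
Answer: 1337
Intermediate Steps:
L(k) = k
-153 - 149*L(-10) = -153 - 149*(-10) = -153 + 1490 = 1337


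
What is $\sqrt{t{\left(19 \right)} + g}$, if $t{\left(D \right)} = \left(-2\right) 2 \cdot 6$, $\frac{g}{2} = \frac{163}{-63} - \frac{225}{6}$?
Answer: $\frac{i \sqrt{45941}}{21} \approx 10.207 i$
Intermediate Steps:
$g = - \frac{5051}{63}$ ($g = 2 \left(\frac{163}{-63} - \frac{225}{6}\right) = 2 \left(163 \left(- \frac{1}{63}\right) - \frac{75}{2}\right) = 2 \left(- \frac{163}{63} - \frac{75}{2}\right) = 2 \left(- \frac{5051}{126}\right) = - \frac{5051}{63} \approx -80.175$)
$t{\left(D \right)} = -24$ ($t{\left(D \right)} = \left(-4\right) 6 = -24$)
$\sqrt{t{\left(19 \right)} + g} = \sqrt{-24 - \frac{5051}{63}} = \sqrt{- \frac{6563}{63}} = \frac{i \sqrt{45941}}{21}$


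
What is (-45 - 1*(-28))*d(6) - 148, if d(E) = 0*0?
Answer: -148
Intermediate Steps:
d(E) = 0
(-45 - 1*(-28))*d(6) - 148 = (-45 - 1*(-28))*0 - 148 = (-45 + 28)*0 - 148 = -17*0 - 148 = 0 - 148 = -148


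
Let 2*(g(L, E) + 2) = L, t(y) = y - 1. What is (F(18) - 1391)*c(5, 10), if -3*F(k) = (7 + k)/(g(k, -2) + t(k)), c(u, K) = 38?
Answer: -1903363/36 ≈ -52871.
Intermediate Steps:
t(y) = -1 + y
g(L, E) = -2 + L/2
F(k) = -(7 + k)/(3*(-3 + 3*k/2)) (F(k) = -(7 + k)/(3*((-2 + k/2) + (-1 + k))) = -(7 + k)/(3*(-3 + 3*k/2)))
(F(18) - 1391)*c(5, 10) = (2*(-7 - 1*18)/(9*(-2 + 18)) - 1391)*38 = ((2/9)*(-7 - 18)/16 - 1391)*38 = ((2/9)*(1/16)*(-25) - 1391)*38 = (-25/72 - 1391)*38 = -100177/72*38 = -1903363/36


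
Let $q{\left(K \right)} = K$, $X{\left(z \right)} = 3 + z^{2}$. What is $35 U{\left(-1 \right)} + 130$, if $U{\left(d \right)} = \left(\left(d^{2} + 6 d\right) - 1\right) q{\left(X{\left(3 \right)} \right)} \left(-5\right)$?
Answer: $12730$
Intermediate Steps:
$U{\left(d \right)} = 60 - 360 d - 60 d^{2}$ ($U{\left(d \right)} = \left(\left(d^{2} + 6 d\right) - 1\right) \left(3 + 3^{2}\right) \left(-5\right) = \left(-1 + d^{2} + 6 d\right) \left(3 + 9\right) \left(-5\right) = \left(-1 + d^{2} + 6 d\right) 12 \left(-5\right) = \left(-12 + 12 d^{2} + 72 d\right) \left(-5\right) = 60 - 360 d - 60 d^{2}$)
$35 U{\left(-1 \right)} + 130 = 35 \left(60 - -360 - 60 \left(-1\right)^{2}\right) + 130 = 35 \left(60 + 360 - 60\right) + 130 = 35 \cdot 360 + 130 = 12600 + 130 = 12730$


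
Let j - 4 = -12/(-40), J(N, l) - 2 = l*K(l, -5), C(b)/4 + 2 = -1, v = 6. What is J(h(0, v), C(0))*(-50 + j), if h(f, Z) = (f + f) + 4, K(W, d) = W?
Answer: -33361/5 ≈ -6672.2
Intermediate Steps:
C(b) = -12 (C(b) = -8 + 4*(-1) = -8 - 4 = -12)
h(f, Z) = 4 + 2*f (h(f, Z) = 2*f + 4 = 4 + 2*f)
J(N, l) = 2 + l² (J(N, l) = 2 + l*l = 2 + l²)
j = 43/10 (j = 4 - 12/(-40) = 4 - 12*(-1/40) = 4 + 3/10 = 43/10 ≈ 4.3000)
J(h(0, v), C(0))*(-50 + j) = (2 + (-12)²)*(-50 + 43/10) = (2 + 144)*(-457/10) = 146*(-457/10) = -33361/5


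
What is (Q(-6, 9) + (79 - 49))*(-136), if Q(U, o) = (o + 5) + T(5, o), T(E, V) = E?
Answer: -6664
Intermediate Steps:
Q(U, o) = 10 + o (Q(U, o) = (o + 5) + 5 = (5 + o) + 5 = 10 + o)
(Q(-6, 9) + (79 - 49))*(-136) = ((10 + 9) + (79 - 49))*(-136) = (19 + 30)*(-136) = 49*(-136) = -6664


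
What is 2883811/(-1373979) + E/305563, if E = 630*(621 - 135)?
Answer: -460501050373/419837145177 ≈ -1.0969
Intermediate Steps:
E = 306180 (E = 630*486 = 306180)
2883811/(-1373979) + E/305563 = 2883811/(-1373979) + 306180/305563 = 2883811*(-1/1373979) + 306180*(1/305563) = -2883811/1373979 + 306180/305563 = -460501050373/419837145177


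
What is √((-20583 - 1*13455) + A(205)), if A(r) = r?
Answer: I*√33833 ≈ 183.94*I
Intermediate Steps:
√((-20583 - 1*13455) + A(205)) = √((-20583 - 1*13455) + 205) = √((-20583 - 13455) + 205) = √(-34038 + 205) = √(-33833) = I*√33833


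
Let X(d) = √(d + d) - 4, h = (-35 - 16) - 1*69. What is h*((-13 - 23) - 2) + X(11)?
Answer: 4556 + √22 ≈ 4560.7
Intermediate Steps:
h = -120 (h = -51 - 69 = -120)
X(d) = -4 + √2*√d (X(d) = √(2*d) - 4 = √2*√d - 4 = -4 + √2*√d)
h*((-13 - 23) - 2) + X(11) = -120*((-13 - 23) - 2) + (-4 + √2*√11) = -120*(-36 - 2) + (-4 + √22) = -120*(-38) + (-4 + √22) = 4560 + (-4 + √22) = 4556 + √22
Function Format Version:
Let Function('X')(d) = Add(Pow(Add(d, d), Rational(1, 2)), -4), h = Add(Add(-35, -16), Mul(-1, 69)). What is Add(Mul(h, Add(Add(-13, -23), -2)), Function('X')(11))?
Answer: Add(4556, Pow(22, Rational(1, 2))) ≈ 4560.7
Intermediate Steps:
h = -120 (h = Add(-51, -69) = -120)
Function('X')(d) = Add(-4, Mul(Pow(2, Rational(1, 2)), Pow(d, Rational(1, 2)))) (Function('X')(d) = Add(Pow(Mul(2, d), Rational(1, 2)), -4) = Add(Mul(Pow(2, Rational(1, 2)), Pow(d, Rational(1, 2))), -4) = Add(-4, Mul(Pow(2, Rational(1, 2)), Pow(d, Rational(1, 2)))))
Add(Mul(h, Add(Add(-13, -23), -2)), Function('X')(11)) = Add(Mul(-120, Add(Add(-13, -23), -2)), Add(-4, Mul(Pow(2, Rational(1, 2)), Pow(11, Rational(1, 2))))) = Add(Mul(-120, Add(-36, -2)), Add(-4, Pow(22, Rational(1, 2)))) = Add(Mul(-120, -38), Add(-4, Pow(22, Rational(1, 2)))) = Add(4560, Add(-4, Pow(22, Rational(1, 2)))) = Add(4556, Pow(22, Rational(1, 2)))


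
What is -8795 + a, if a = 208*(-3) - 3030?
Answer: -12449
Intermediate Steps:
a = -3654 (a = -624 - 3030 = -3654)
-8795 + a = -8795 - 3654 = -12449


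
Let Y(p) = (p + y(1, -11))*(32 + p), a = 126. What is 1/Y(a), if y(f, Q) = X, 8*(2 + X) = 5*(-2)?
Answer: 2/38789 ≈ 5.1561e-5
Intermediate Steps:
X = -13/4 (X = -2 + (5*(-2))/8 = -2 + (1/8)*(-10) = -2 - 5/4 = -13/4 ≈ -3.2500)
y(f, Q) = -13/4
Y(p) = (32 + p)*(-13/4 + p) (Y(p) = (p - 13/4)*(32 + p) = (-13/4 + p)*(32 + p) = (32 + p)*(-13/4 + p))
1/Y(a) = 1/(-104 + 126**2 + (115/4)*126) = 1/(-104 + 15876 + 7245/2) = 1/(38789/2) = 2/38789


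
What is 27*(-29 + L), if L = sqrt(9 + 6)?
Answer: -783 + 27*sqrt(15) ≈ -678.43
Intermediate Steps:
L = sqrt(15) ≈ 3.8730
27*(-29 + L) = 27*(-29 + sqrt(15)) = -783 + 27*sqrt(15)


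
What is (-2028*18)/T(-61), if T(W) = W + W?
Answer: 18252/61 ≈ 299.21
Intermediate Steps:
T(W) = 2*W
(-2028*18)/T(-61) = (-2028*18)/((2*(-61))) = -36504/(-122) = -36504*(-1/122) = 18252/61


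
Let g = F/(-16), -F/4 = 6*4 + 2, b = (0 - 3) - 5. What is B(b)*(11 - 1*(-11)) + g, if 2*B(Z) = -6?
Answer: -119/2 ≈ -59.500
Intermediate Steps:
b = -8 (b = -3 - 5 = -8)
F = -104 (F = -4*(6*4 + 2) = -4*(24 + 2) = -4*26 = -104)
B(Z) = -3 (B(Z) = (½)*(-6) = -3)
g = 13/2 (g = -104/(-16) = -104*(-1/16) = 13/2 ≈ 6.5000)
B(b)*(11 - 1*(-11)) + g = -3*(11 - 1*(-11)) + 13/2 = -3*(11 + 11) + 13/2 = -3*22 + 13/2 = -66 + 13/2 = -119/2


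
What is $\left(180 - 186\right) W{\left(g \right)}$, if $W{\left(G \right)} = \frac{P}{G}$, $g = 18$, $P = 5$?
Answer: $- \frac{5}{3} \approx -1.6667$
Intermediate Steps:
$W{\left(G \right)} = \frac{5}{G}$
$\left(180 - 186\right) W{\left(g \right)} = \left(180 - 186\right) \frac{5}{18} = - 6 \cdot 5 \cdot \frac{1}{18} = \left(-6\right) \frac{5}{18} = - \frac{5}{3}$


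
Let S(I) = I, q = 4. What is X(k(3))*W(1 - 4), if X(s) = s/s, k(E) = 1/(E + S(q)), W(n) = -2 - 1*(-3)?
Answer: 1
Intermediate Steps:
W(n) = 1 (W(n) = -2 + 3 = 1)
k(E) = 1/(4 + E) (k(E) = 1/(E + 4) = 1/(4 + E))
X(s) = 1
X(k(3))*W(1 - 4) = 1*1 = 1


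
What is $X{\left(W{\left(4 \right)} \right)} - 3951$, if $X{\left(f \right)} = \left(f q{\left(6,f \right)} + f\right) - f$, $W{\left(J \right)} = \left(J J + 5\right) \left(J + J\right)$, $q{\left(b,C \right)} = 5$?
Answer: $-3111$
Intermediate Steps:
$W{\left(J \right)} = 2 J \left(5 + J^{2}\right)$ ($W{\left(J \right)} = \left(J^{2} + 5\right) 2 J = \left(5 + J^{2}\right) 2 J = 2 J \left(5 + J^{2}\right)$)
$X{\left(f \right)} = 5 f$ ($X{\left(f \right)} = \left(f 5 + f\right) - f = \left(5 f + f\right) - f = 6 f - f = 5 f$)
$X{\left(W{\left(4 \right)} \right)} - 3951 = 5 \cdot 2 \cdot 4 \left(5 + 4^{2}\right) - 3951 = 5 \cdot 2 \cdot 4 \left(5 + 16\right) - 3951 = 5 \cdot 2 \cdot 4 \cdot 21 - 3951 = 5 \cdot 168 - 3951 = 840 - 3951 = -3111$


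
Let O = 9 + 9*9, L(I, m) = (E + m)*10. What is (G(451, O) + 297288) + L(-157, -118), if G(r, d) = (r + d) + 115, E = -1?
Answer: 296754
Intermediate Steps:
L(I, m) = -10 + 10*m (L(I, m) = (-1 + m)*10 = -10 + 10*m)
O = 90 (O = 9 + 81 = 90)
G(r, d) = 115 + d + r (G(r, d) = (d + r) + 115 = 115 + d + r)
(G(451, O) + 297288) + L(-157, -118) = ((115 + 90 + 451) + 297288) + (-10 + 10*(-118)) = (656 + 297288) + (-10 - 1180) = 297944 - 1190 = 296754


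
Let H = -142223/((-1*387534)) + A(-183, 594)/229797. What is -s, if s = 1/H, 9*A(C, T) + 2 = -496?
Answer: -89054150598/32660975183 ≈ -2.7266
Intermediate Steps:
A(C, T) = -166/3 (A(C, T) = -2/9 + (⅑)*(-496) = -2/9 - 496/9 = -166/3)
H = 32660975183/89054150598 (H = -142223/((-1*387534)) - 166/3/229797 = -142223/(-387534) - 166/3*1/229797 = -142223*(-1/387534) - 166/689391 = 142223/387534 - 166/689391 = 32660975183/89054150598 ≈ 0.36675)
s = 89054150598/32660975183 (s = 1/(32660975183/89054150598) = 89054150598/32660975183 ≈ 2.7266)
-s = -1*89054150598/32660975183 = -89054150598/32660975183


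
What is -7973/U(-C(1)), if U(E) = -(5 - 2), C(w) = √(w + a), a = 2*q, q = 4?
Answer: 7973/3 ≈ 2657.7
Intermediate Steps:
a = 8 (a = 2*4 = 8)
C(w) = √(8 + w) (C(w) = √(w + 8) = √(8 + w))
U(E) = -3 (U(E) = -1*3 = -3)
-7973/U(-C(1)) = -7973/(-3) = -7973*(-⅓) = 7973/3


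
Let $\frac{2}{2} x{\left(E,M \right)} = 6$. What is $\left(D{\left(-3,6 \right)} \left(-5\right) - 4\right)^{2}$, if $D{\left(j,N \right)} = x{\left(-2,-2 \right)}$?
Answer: $1156$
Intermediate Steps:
$x{\left(E,M \right)} = 6$
$D{\left(j,N \right)} = 6$
$\left(D{\left(-3,6 \right)} \left(-5\right) - 4\right)^{2} = \left(6 \left(-5\right) - 4\right)^{2} = \left(-30 - 4\right)^{2} = \left(-34\right)^{2} = 1156$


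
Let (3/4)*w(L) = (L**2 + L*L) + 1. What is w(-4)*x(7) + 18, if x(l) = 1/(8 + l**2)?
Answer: 1070/57 ≈ 18.772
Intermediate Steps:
w(L) = 4/3 + 8*L**2/3 (w(L) = 4*((L**2 + L*L) + 1)/3 = 4*((L**2 + L**2) + 1)/3 = 4*(2*L**2 + 1)/3 = 4*(1 + 2*L**2)/3 = 4/3 + 8*L**2/3)
w(-4)*x(7) + 18 = (4/3 + (8/3)*(-4)**2)/(8 + 7**2) + 18 = (4/3 + (8/3)*16)/(8 + 49) + 18 = (4/3 + 128/3)/57 + 18 = 44*(1/57) + 18 = 44/57 + 18 = 1070/57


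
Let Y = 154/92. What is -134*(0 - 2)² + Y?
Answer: -24579/46 ≈ -534.33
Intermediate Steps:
Y = 77/46 (Y = 154*(1/92) = 77/46 ≈ 1.6739)
-134*(0 - 2)² + Y = -134*(0 - 2)² + 77/46 = -134*(-2)² + 77/46 = -134*4 + 77/46 = -536 + 77/46 = -24579/46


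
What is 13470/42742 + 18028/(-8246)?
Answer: -23552827/12587519 ≈ -1.8711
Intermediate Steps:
13470/42742 + 18028/(-8246) = 13470*(1/42742) + 18028*(-1/8246) = 6735/21371 - 9014/4123 = -23552827/12587519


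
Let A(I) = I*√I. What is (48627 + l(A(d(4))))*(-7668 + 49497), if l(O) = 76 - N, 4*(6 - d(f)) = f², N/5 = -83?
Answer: 2054556822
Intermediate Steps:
N = -415 (N = 5*(-83) = -415)
d(f) = 6 - f²/4
A(I) = I^(3/2)
l(O) = 491 (l(O) = 76 - 1*(-415) = 76 + 415 = 491)
(48627 + l(A(d(4))))*(-7668 + 49497) = (48627 + 491)*(-7668 + 49497) = 49118*41829 = 2054556822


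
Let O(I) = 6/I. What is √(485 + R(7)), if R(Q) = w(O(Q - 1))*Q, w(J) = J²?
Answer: 2*√123 ≈ 22.181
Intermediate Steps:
R(Q) = 36*Q/(-1 + Q)² (R(Q) = (6/(Q - 1))²*Q = (6/(-1 + Q))²*Q = (36/(-1 + Q)²)*Q = 36*Q/(-1 + Q)²)
√(485 + R(7)) = √(485 + 36*7/(-1 + 7)²) = √(485 + 36*7/6²) = √(485 + 36*7*(1/36)) = √(485 + 7) = √492 = 2*√123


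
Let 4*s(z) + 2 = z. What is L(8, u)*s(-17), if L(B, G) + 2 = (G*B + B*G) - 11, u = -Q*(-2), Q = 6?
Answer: -3401/4 ≈ -850.25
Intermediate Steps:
s(z) = -½ + z/4
u = 12 (u = -1*6*(-2) = -6*(-2) = 12)
L(B, G) = -13 + 2*B*G (L(B, G) = -2 + ((G*B + B*G) - 11) = -2 + ((B*G + B*G) - 11) = -2 + (2*B*G - 11) = -2 + (-11 + 2*B*G) = -13 + 2*B*G)
L(8, u)*s(-17) = (-13 + 2*8*12)*(-½ + (¼)*(-17)) = (-13 + 192)*(-½ - 17/4) = 179*(-19/4) = -3401/4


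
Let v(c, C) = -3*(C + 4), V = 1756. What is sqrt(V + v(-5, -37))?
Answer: sqrt(1855) ≈ 43.070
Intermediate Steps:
v(c, C) = -12 - 3*C (v(c, C) = -3*(4 + C) = -12 - 3*C)
sqrt(V + v(-5, -37)) = sqrt(1756 + (-12 - 3*(-37))) = sqrt(1756 + (-12 + 111)) = sqrt(1756 + 99) = sqrt(1855)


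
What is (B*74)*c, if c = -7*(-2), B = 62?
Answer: 64232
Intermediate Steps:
c = 14
(B*74)*c = (62*74)*14 = 4588*14 = 64232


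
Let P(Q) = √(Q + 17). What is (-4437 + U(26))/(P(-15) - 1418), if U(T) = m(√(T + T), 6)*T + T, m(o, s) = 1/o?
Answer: 3127399/1005361 - 709*√13/1005361 - √26/2010722 + 4411*√2/2010722 ≈ 3.1113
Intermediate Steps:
P(Q) = √(17 + Q)
m(o, s) = 1/o
U(T) = T + √2*√T/2 (U(T) = T/(√(T + T)) + T = T/(√(2*T)) + T = T/((√2*√T)) + T = (√2/(2*√T))*T + T = √2*√T/2 + T = T + √2*√T/2)
(-4437 + U(26))/(P(-15) - 1418) = (-4437 + (26 + √2*√26/2))/(√(17 - 15) - 1418) = (-4437 + (26 + √13))/(√2 - 1418) = (-4411 + √13)/(-1418 + √2)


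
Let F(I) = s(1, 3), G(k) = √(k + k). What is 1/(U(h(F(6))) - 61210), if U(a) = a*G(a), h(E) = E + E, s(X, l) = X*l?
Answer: -30605/1873331834 - 3*√3/936665917 ≈ -1.6343e-5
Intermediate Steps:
G(k) = √2*√k (G(k) = √(2*k) = √2*√k)
F(I) = 3 (F(I) = 1*3 = 3)
h(E) = 2*E
U(a) = √2*a^(3/2) (U(a) = a*(√2*√a) = √2*a^(3/2))
1/(U(h(F(6))) - 61210) = 1/(√2*(2*3)^(3/2) - 61210) = 1/(√2*6^(3/2) - 61210) = 1/(√2*(6*√6) - 61210) = 1/(12*√3 - 61210) = 1/(-61210 + 12*√3)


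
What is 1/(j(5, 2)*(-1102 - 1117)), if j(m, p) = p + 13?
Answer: -1/33285 ≈ -3.0044e-5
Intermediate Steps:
j(m, p) = 13 + p
1/(j(5, 2)*(-1102 - 1117)) = 1/((13 + 2)*(-1102 - 1117)) = 1/(15*(-2219)) = 1/(-33285) = -1/33285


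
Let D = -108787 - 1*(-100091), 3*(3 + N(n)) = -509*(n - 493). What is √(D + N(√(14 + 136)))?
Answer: √(674520 - 7635*√6)/3 ≈ 269.94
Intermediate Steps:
N(n) = 250928/3 - 509*n/3 (N(n) = -3 + (-509*(n - 493))/3 = -3 + (-509*(-493 + n))/3 = -3 + (250937 - 509*n)/3 = -3 + (250937/3 - 509*n/3) = 250928/3 - 509*n/3)
D = -8696 (D = -108787 + 100091 = -8696)
√(D + N(√(14 + 136))) = √(-8696 + (250928/3 - 509*√(14 + 136)/3)) = √(-8696 + (250928/3 - 2545*√6/3)) = √(224840/3 - 2545*√6/3)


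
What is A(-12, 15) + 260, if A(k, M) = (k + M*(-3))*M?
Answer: -595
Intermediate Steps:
A(k, M) = M*(k - 3*M) (A(k, M) = (k - 3*M)*M = M*(k - 3*M))
A(-12, 15) + 260 = 15*(-12 - 3*15) + 260 = 15*(-12 - 45) + 260 = 15*(-57) + 260 = -855 + 260 = -595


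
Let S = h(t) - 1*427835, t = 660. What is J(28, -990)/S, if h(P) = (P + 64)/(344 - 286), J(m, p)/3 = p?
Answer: 86130/12406853 ≈ 0.0069421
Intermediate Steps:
J(m, p) = 3*p
h(P) = 32/29 + P/58 (h(P) = (64 + P)/58 = (64 + P)*(1/58) = 32/29 + P/58)
S = -12406853/29 (S = (32/29 + (1/58)*660) - 1*427835 = (32/29 + 330/29) - 427835 = 362/29 - 427835 = -12406853/29 ≈ -4.2782e+5)
J(28, -990)/S = (3*(-990))/(-12406853/29) = -2970*(-29/12406853) = 86130/12406853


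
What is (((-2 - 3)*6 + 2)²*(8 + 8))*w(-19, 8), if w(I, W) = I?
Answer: -238336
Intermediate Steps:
(((-2 - 3)*6 + 2)²*(8 + 8))*w(-19, 8) = (((-2 - 3)*6 + 2)²*(8 + 8))*(-19) = ((-5*6 + 2)²*16)*(-19) = ((-30 + 2)²*16)*(-19) = ((-28)²*16)*(-19) = (784*16)*(-19) = 12544*(-19) = -238336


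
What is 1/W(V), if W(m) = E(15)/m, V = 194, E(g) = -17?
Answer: -194/17 ≈ -11.412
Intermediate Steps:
W(m) = -17/m
1/W(V) = 1/(-17/194) = -194/17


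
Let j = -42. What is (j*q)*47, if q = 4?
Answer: -7896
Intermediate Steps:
(j*q)*47 = -42*4*47 = -168*47 = -7896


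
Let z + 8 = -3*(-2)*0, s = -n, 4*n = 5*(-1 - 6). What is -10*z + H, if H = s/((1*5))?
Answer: 327/4 ≈ 81.750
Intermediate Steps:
n = -35/4 (n = (5*(-1 - 6))/4 = (5*(-7))/4 = (¼)*(-35) = -35/4 ≈ -8.7500)
s = 35/4 (s = -1*(-35/4) = 35/4 ≈ 8.7500)
z = -8 (z = -8 - 3*(-2)*0 = -8 + 6*0 = -8 + 0 = -8)
H = 7/4 (H = 35/(4*((1*5))) = (35/4)/5 = (35/4)*(⅕) = 7/4 ≈ 1.7500)
-10*z + H = -10*(-8) + 7/4 = 80 + 7/4 = 327/4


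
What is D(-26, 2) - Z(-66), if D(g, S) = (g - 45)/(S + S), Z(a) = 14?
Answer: -127/4 ≈ -31.750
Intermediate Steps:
D(g, S) = (-45 + g)/(2*S) (D(g, S) = (-45 + g)/((2*S)) = (-45 + g)*(1/(2*S)) = (-45 + g)/(2*S))
D(-26, 2) - Z(-66) = (1/2)*(-45 - 26)/2 - 1*14 = (1/2)*(1/2)*(-71) - 14 = -71/4 - 14 = -127/4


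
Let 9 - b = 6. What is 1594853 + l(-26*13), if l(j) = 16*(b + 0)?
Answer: 1594901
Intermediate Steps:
b = 3 (b = 9 - 1*6 = 9 - 6 = 3)
l(j) = 48 (l(j) = 16*(3 + 0) = 16*3 = 48)
1594853 + l(-26*13) = 1594853 + 48 = 1594901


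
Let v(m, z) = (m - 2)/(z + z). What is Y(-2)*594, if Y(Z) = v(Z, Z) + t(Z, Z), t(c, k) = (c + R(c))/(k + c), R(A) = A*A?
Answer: 297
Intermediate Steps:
R(A) = A²
t(c, k) = (c + c²)/(c + k) (t(c, k) = (c + c²)/(k + c) = (c + c²)/(c + k))
v(m, z) = (-2 + m)/(2*z) (v(m, z) = (-2 + m)/((2*z)) = (-2 + m)*(1/(2*z)) = (-2 + m)/(2*z))
Y(Z) = ½ + Z/2 + (-2 + Z)/(2*Z) (Y(Z) = (-2 + Z)/(2*Z) + Z*(1 + Z)/(Z + Z) = (-2 + Z)/(2*Z) + Z*(1 + Z)/((2*Z)) = (-2 + Z)/(2*Z) + Z*(1/(2*Z))*(1 + Z) = (-2 + Z)/(2*Z) + (½ + Z/2) = ½ + Z/2 + (-2 + Z)/(2*Z))
Y(-2)*594 = (1 + (½)*(-2) - 1/(-2))*594 = (1 - 1 - 1*(-½))*594 = (1 - 1 + ½)*594 = (½)*594 = 297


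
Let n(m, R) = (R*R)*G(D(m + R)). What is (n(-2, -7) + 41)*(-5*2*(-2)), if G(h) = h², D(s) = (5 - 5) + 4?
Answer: 16500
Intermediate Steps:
D(s) = 4 (D(s) = 0 + 4 = 4)
n(m, R) = 16*R² (n(m, R) = (R*R)*4² = R²*16 = 16*R²)
(n(-2, -7) + 41)*(-5*2*(-2)) = (16*(-7)² + 41)*(-5*2*(-2)) = (16*49 + 41)*(-10*(-2)) = (784 + 41)*20 = 825*20 = 16500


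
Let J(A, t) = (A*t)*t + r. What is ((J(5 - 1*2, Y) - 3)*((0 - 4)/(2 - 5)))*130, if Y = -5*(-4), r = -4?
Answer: 620360/3 ≈ 2.0679e+5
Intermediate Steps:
Y = 20
J(A, t) = -4 + A*t**2 (J(A, t) = (A*t)*t - 4 = A*t**2 - 4 = -4 + A*t**2)
((J(5 - 1*2, Y) - 3)*((0 - 4)/(2 - 5)))*130 = (((-4 + (5 - 1*2)*20**2) - 3)*((0 - 4)/(2 - 5)))*130 = (((-4 + (5 - 2)*400) - 3)*(-4/(-3)))*130 = (((-4 + 3*400) - 3)*(-4*(-1/3)))*130 = (((-4 + 1200) - 3)*(4/3))*130 = ((1196 - 3)*(4/3))*130 = (1193*(4/3))*130 = (4772/3)*130 = 620360/3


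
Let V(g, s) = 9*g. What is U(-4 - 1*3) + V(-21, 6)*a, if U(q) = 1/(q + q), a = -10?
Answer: 26459/14 ≈ 1889.9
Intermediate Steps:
U(q) = 1/(2*q)
U(-4 - 1*3) + V(-21, 6)*a = 1/(2*(-4 - 1*3)) + (9*(-21))*(-10) = 1/(2*(-4 - 3)) - 189*(-10) = (1/2)/(-7) + 1890 = (1/2)*(-1/7) + 1890 = -1/14 + 1890 = 26459/14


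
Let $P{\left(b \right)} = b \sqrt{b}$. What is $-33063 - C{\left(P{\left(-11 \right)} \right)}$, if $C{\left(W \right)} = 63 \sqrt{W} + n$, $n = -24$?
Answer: $-33039 + 63 \left(-11\right)^{\frac{3}{4}} \approx -33308.0 + 269.07 i$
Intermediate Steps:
$P{\left(b \right)} = b^{\frac{3}{2}}$
$C{\left(W \right)} = -24 + 63 \sqrt{W}$ ($C{\left(W \right)} = 63 \sqrt{W} - 24 = -24 + 63 \sqrt{W}$)
$-33063 - C{\left(P{\left(-11 \right)} \right)} = -33063 - \left(-24 + 63 \sqrt{\left(-11\right)^{\frac{3}{2}}}\right) = -33063 - \left(-24 + 63 \sqrt{- 11 i \sqrt{11}}\right) = -33063 - \left(-24 + 63 \cdot 11^{\frac{3}{4}} \sqrt{- i}\right) = -33063 + \left(24 - 63 \cdot 11^{\frac{3}{4}} \sqrt{- i}\right) = -33039 - 63 \cdot 11^{\frac{3}{4}} \sqrt{- i}$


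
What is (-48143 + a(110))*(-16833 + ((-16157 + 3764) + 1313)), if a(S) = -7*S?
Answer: 1365308569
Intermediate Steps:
(-48143 + a(110))*(-16833 + ((-16157 + 3764) + 1313)) = (-48143 - 7*110)*(-16833 + ((-16157 + 3764) + 1313)) = (-48143 - 770)*(-16833 + (-12393 + 1313)) = -48913*(-16833 - 11080) = -48913*(-27913) = 1365308569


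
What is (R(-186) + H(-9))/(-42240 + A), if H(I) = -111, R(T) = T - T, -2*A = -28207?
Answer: 222/56273 ≈ 0.0039451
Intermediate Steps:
A = 28207/2 (A = -1/2*(-28207) = 28207/2 ≈ 14104.)
R(T) = 0
(R(-186) + H(-9))/(-42240 + A) = (0 - 111)/(-42240 + 28207/2) = -111/(-56273/2) = -111*(-2/56273) = 222/56273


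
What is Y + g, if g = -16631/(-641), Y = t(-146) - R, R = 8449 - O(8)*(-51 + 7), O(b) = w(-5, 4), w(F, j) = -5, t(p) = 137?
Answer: -5170341/641 ≈ -8066.1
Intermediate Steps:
O(b) = -5
R = 8229 (R = 8449 - (-5)*(-51 + 7) = 8449 - (-5)*(-44) = 8449 - 1*220 = 8449 - 220 = 8229)
Y = -8092 (Y = 137 - 1*8229 = 137 - 8229 = -8092)
g = 16631/641 (g = -16631*(-1/641) = 16631/641 ≈ 25.945)
Y + g = -8092 + 16631/641 = -5170341/641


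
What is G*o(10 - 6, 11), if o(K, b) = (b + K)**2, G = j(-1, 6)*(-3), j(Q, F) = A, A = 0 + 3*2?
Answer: -4050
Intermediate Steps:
A = 6 (A = 0 + 6 = 6)
j(Q, F) = 6
G = -18 (G = 6*(-3) = -18)
o(K, b) = (K + b)**2
G*o(10 - 6, 11) = -18*((10 - 6) + 11)**2 = -18*(4 + 11)**2 = -18*15**2 = -18*225 = -4050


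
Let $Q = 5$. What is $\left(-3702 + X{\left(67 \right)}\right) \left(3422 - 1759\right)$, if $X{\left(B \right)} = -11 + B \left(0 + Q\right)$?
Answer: $-5617614$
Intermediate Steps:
$X{\left(B \right)} = -11 + 5 B$ ($X{\left(B \right)} = -11 + B \left(0 + 5\right) = -11 + B 5 = -11 + 5 B$)
$\left(-3702 + X{\left(67 \right)}\right) \left(3422 - 1759\right) = \left(-3702 + \left(-11 + 5 \cdot 67\right)\right) \left(3422 - 1759\right) = \left(-3702 + \left(-11 + 335\right)\right) 1663 = \left(-3702 + 324\right) 1663 = \left(-3378\right) 1663 = -5617614$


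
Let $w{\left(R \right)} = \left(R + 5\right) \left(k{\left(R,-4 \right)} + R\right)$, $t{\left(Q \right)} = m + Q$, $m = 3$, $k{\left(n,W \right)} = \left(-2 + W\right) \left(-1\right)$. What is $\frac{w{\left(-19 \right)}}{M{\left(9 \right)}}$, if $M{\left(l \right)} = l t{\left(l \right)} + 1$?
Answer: $\frac{182}{109} \approx 1.6697$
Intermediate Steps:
$k{\left(n,W \right)} = 2 - W$
$t{\left(Q \right)} = 3 + Q$
$w{\left(R \right)} = \left(5 + R\right) \left(6 + R\right)$ ($w{\left(R \right)} = \left(R + 5\right) \left(\left(2 - -4\right) + R\right) = \left(5 + R\right) \left(\left(2 + 4\right) + R\right) = \left(5 + R\right) \left(6 + R\right)$)
$M{\left(l \right)} = 1 + l \left(3 + l\right)$ ($M{\left(l \right)} = l \left(3 + l\right) + 1 = 1 + l \left(3 + l\right)$)
$\frac{w{\left(-19 \right)}}{M{\left(9 \right)}} = \frac{30 + \left(-19\right)^{2} + 11 \left(-19\right)}{1 + 9 \left(3 + 9\right)} = \frac{30 + 361 - 209}{1 + 9 \cdot 12} = \frac{182}{1 + 108} = \frac{182}{109}$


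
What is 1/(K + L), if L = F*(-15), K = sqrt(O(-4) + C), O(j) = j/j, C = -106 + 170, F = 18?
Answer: -54/14567 - sqrt(65)/72835 ≈ -0.0038177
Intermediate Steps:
C = 64
O(j) = 1
K = sqrt(65) (K = sqrt(1 + 64) = sqrt(65) ≈ 8.0623)
L = -270 (L = 18*(-15) = -270)
1/(K + L) = 1/(sqrt(65) - 270) = 1/(-270 + sqrt(65))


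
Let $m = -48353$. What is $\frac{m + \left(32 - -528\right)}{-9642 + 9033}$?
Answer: $\frac{15931}{203} \approx 78.478$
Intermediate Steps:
$\frac{m + \left(32 - -528\right)}{-9642 + 9033} = \frac{-48353 + \left(32 - -528\right)}{-9642 + 9033} = \frac{-48353 + \left(32 + 528\right)}{-609} = \left(-48353 + 560\right) \left(- \frac{1}{609}\right) = \left(-47793\right) \left(- \frac{1}{609}\right) = \frac{15931}{203}$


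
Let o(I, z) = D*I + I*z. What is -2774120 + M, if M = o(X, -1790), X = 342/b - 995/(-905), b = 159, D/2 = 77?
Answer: -26663145276/9593 ≈ -2.7794e+6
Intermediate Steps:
D = 154 (D = 2*77 = 154)
X = 31181/9593 (X = 342/159 - 995/(-905) = 342*(1/159) - 995*(-1/905) = 114/53 + 199/181 = 31181/9593 ≈ 3.2504)
o(I, z) = 154*I + I*z
M = -51012116/9593 (M = 31181*(154 - 1790)/9593 = (31181/9593)*(-1636) = -51012116/9593 ≈ -5317.6)
-2774120 + M = -2774120 - 51012116/9593 = -26663145276/9593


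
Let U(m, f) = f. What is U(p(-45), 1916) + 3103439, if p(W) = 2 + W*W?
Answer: 3105355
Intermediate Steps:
p(W) = 2 + W**2
U(p(-45), 1916) + 3103439 = 1916 + 3103439 = 3105355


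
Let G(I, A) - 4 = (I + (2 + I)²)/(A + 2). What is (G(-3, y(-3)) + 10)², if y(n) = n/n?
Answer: 1600/9 ≈ 177.78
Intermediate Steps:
y(n) = 1
G(I, A) = 4 + (I + (2 + I)²)/(2 + A) (G(I, A) = 4 + (I + (2 + I)²)/(A + 2) = 4 + (I + (2 + I)²)/(2 + A))
(G(-3, y(-3)) + 10)² = ((8 - 3 + (2 - 3)² + 4*1)/(2 + 1) + 10)² = ((8 - 3 + (-1)² + 4)/3 + 10)² = ((8 - 3 + 1 + 4)/3 + 10)² = ((⅓)*10 + 10)² = (10/3 + 10)² = (40/3)² = 1600/9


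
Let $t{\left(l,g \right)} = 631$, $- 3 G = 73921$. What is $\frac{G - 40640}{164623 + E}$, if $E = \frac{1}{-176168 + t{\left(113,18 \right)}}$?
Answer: $- \frac{34377341617}{86692282650} \approx -0.39654$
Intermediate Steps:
$G = - \frac{73921}{3}$ ($G = \left(- \frac{1}{3}\right) 73921 = - \frac{73921}{3} \approx -24640.0$)
$E = - \frac{1}{175537}$ ($E = \frac{1}{-176168 + 631} = \frac{1}{-175537} = - \frac{1}{175537} \approx -5.6968 \cdot 10^{-6}$)
$\frac{G - 40640}{164623 + E} = \frac{- \frac{73921}{3} - 40640}{164623 - \frac{1}{175537}} = - \frac{195841}{3 \cdot \frac{28897427550}{175537}} = \left(- \frac{195841}{3}\right) \frac{175537}{28897427550} = - \frac{34377341617}{86692282650}$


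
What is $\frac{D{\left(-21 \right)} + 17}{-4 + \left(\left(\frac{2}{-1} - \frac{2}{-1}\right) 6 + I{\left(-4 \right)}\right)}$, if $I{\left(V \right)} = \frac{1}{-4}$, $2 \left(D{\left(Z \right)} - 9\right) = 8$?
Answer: $- \frac{120}{17} \approx -7.0588$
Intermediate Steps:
$D{\left(Z \right)} = 13$ ($D{\left(Z \right)} = 9 + \frac{1}{2} \cdot 8 = 9 + 4 = 13$)
$I{\left(V \right)} = - \frac{1}{4}$
$\frac{D{\left(-21 \right)} + 17}{-4 + \left(\left(\frac{2}{-1} - \frac{2}{-1}\right) 6 + I{\left(-4 \right)}\right)} = \frac{13 + 17}{-4 - \left(\frac{1}{4} - \left(\frac{2}{-1} - \frac{2}{-1}\right) 6\right)} = \frac{30}{-4 - \left(\frac{1}{4} - \left(2 \left(-1\right) - -2\right) 6\right)} = \frac{30}{-4 - \left(\frac{1}{4} - \left(-2 + 2\right) 6\right)} = \frac{30}{-4 + \left(0 \cdot 6 - \frac{1}{4}\right)} = \frac{30}{-4 + \left(0 - \frac{1}{4}\right)} = \frac{30}{-4 - \frac{1}{4}} = \frac{30}{- \frac{17}{4}} = 30 \left(- \frac{4}{17}\right) = - \frac{120}{17}$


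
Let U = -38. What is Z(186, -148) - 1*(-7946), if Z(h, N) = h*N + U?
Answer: -19620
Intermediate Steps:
Z(h, N) = -38 + N*h (Z(h, N) = h*N - 38 = N*h - 38 = -38 + N*h)
Z(186, -148) - 1*(-7946) = (-38 - 148*186) - 1*(-7946) = (-38 - 27528) + 7946 = -27566 + 7946 = -19620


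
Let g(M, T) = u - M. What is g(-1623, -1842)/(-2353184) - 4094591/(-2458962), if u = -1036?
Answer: 4816941308525/2893195017504 ≈ 1.6649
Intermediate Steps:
g(M, T) = -1036 - M
g(-1623, -1842)/(-2353184) - 4094591/(-2458962) = (-1036 - 1*(-1623))/(-2353184) - 4094591/(-2458962) = (-1036 + 1623)*(-1/2353184) - 4094591*(-1/2458962) = 587*(-1/2353184) + 4094591/2458962 = -587/2353184 + 4094591/2458962 = 4816941308525/2893195017504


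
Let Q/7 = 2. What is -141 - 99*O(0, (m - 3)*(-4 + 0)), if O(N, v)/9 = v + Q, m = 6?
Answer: -1923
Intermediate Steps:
Q = 14 (Q = 7*2 = 14)
O(N, v) = 126 + 9*v (O(N, v) = 9*(v + 14) = 9*(14 + v) = 126 + 9*v)
-141 - 99*O(0, (m - 3)*(-4 + 0)) = -141 - 99*(126 + 9*((6 - 3)*(-4 + 0))) = -141 - 99*(126 + 9*(3*(-4))) = -141 - 99*(126 + 9*(-12)) = -141 - 99*(126 - 108) = -141 - 99*18 = -141 - 1782 = -1923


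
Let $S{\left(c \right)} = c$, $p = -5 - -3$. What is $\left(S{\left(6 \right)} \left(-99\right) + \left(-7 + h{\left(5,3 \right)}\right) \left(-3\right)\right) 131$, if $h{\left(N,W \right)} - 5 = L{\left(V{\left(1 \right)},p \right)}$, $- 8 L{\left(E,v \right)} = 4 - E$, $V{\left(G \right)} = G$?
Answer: $- \frac{615045}{8} \approx -76881.0$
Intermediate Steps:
$p = -2$ ($p = -5 + 3 = -2$)
$L{\left(E,v \right)} = - \frac{1}{2} + \frac{E}{8}$ ($L{\left(E,v \right)} = - \frac{4 - E}{8} = - \frac{1}{2} + \frac{E}{8}$)
$h{\left(N,W \right)} = \frac{37}{8}$ ($h{\left(N,W \right)} = 5 + \left(- \frac{1}{2} + \frac{1}{8} \cdot 1\right) = 5 + \left(- \frac{1}{2} + \frac{1}{8}\right) = 5 - \frac{3}{8} = \frac{37}{8}$)
$\left(S{\left(6 \right)} \left(-99\right) + \left(-7 + h{\left(5,3 \right)}\right) \left(-3\right)\right) 131 = \left(6 \left(-99\right) + \left(-7 + \frac{37}{8}\right) \left(-3\right)\right) 131 = \left(-594 - - \frac{57}{8}\right) 131 = \left(-594 + \frac{57}{8}\right) 131 = \left(- \frac{4695}{8}\right) 131 = - \frac{615045}{8}$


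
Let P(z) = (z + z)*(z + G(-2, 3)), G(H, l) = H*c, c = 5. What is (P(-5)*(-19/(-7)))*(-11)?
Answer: -31350/7 ≈ -4478.6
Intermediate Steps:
G(H, l) = 5*H (G(H, l) = H*5 = 5*H)
P(z) = 2*z*(-10 + z) (P(z) = (z + z)*(z + 5*(-2)) = (2*z)*(z - 10) = (2*z)*(-10 + z) = 2*z*(-10 + z))
(P(-5)*(-19/(-7)))*(-11) = ((2*(-5)*(-10 - 5))*(-19/(-7)))*(-11) = ((2*(-5)*(-15))*(-19*(-⅐)))*(-11) = (150*(19/7))*(-11) = (2850/7)*(-11) = -31350/7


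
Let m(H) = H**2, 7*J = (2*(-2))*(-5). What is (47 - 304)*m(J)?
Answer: -102800/49 ≈ -2098.0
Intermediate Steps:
J = 20/7 (J = ((2*(-2))*(-5))/7 = (-4*(-5))/7 = (1/7)*20 = 20/7 ≈ 2.8571)
(47 - 304)*m(J) = (47 - 304)*(20/7)**2 = -257*400/49 = -102800/49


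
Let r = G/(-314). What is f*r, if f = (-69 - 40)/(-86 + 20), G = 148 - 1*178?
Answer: 545/3454 ≈ 0.15779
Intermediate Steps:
G = -30 (G = 148 - 178 = -30)
f = 109/66 (f = -109/(-66) = -109*(-1/66) = 109/66 ≈ 1.6515)
r = 15/157 (r = -30/(-314) = -30*(-1/314) = 15/157 ≈ 0.095541)
f*r = (109/66)*(15/157) = 545/3454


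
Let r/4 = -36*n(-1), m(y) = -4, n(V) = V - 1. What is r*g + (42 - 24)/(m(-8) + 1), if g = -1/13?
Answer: -366/13 ≈ -28.154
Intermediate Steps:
n(V) = -1 + V
r = 288 (r = 4*(-36*(-1 - 1)) = 4*(-36*(-2)) = 4*72 = 288)
g = -1/13 (g = -1*1/13 = -1/13 ≈ -0.076923)
r*g + (42 - 24)/(m(-8) + 1) = 288*(-1/13) + (42 - 24)/(-4 + 1) = -288/13 + 18/(-3) = -288/13 + 18*(-⅓) = -288/13 - 6 = -366/13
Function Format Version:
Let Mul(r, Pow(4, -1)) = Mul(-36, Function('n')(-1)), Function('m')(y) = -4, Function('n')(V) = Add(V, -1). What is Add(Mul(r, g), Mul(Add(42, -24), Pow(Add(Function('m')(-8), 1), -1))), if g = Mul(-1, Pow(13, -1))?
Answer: Rational(-366, 13) ≈ -28.154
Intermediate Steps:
Function('n')(V) = Add(-1, V)
r = 288 (r = Mul(4, Mul(-36, Add(-1, -1))) = Mul(4, Mul(-36, -2)) = Mul(4, 72) = 288)
g = Rational(-1, 13) (g = Mul(-1, Rational(1, 13)) = Rational(-1, 13) ≈ -0.076923)
Add(Mul(r, g), Mul(Add(42, -24), Pow(Add(Function('m')(-8), 1), -1))) = Add(Mul(288, Rational(-1, 13)), Mul(Add(42, -24), Pow(Add(-4, 1), -1))) = Add(Rational(-288, 13), Mul(18, Pow(-3, -1))) = Add(Rational(-288, 13), Mul(18, Rational(-1, 3))) = Add(Rational(-288, 13), -6) = Rational(-366, 13)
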